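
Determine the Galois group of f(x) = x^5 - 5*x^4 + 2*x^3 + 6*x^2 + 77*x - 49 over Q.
The polynomial f is an irreducible quintic over Q, so G = Gal(f/Q) is a transitive subgroup of S_5: one of C_5 (5T1, order 5), D_5 (5T2, order 10), F_20 (5T3, order 20), A_5 (5T4, order 60) or S_5 (5T5, order 120). The discriminant of f is 589639450624, which is not a perfect square, so G is not contained in A_5. The transitive groups of degree 5 not contained in A_5 are: F_20 (5T3, order 20), S_5 (5T5, order 120). By Dedekind's theorem, for a prime p not dividing disc(f) the degrees of the irreducible factors of f mod p form the cycle type of an element of G. Factoring f modulo the 5 such primes p <= 17 (skipping 2, 7, which divide the discriminant), each new pattern first appears at: mod 3: f = (x^5 + x^4 + 2x^3 + 2x + 2), pattern 5; mod 17: f = (x + 8)(x + 9)(x^3 + 12x^2 + 15x + 9), pattern 3+1+1. No other pattern occurs in this range, so the set of observed cycle types is {5, 3+1+1}. Among the candidates above, the only group containing elements of all these cycle types is S_5 (5T5) — F_20 (5T3) lacks at least one of them. Hence G = S_5 (5T5), of order 120.

S_5 (also written S5)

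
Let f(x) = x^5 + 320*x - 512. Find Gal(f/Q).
A_5

The polynomial f is an irreducible quintic over Q, so G = Gal(f/Q) is a transitive subgroup of S_5: one of C_5 (5T1, order 5), D_5 (5T2, order 10), F_20 (5T3, order 20), A_5 (5T4, order 60) or S_5 (5T5, order 120). The discriminant of f is 1073741824000000 = 32768000^2, a perfect square, so G is contained in A_5. The transitive groups of degree 5 contained in A_5 are: C_5 (5T1, order 5), D_5 (5T2, order 10), A_5 (5T4, order 60). By Dedekind's theorem, for a prime p not dividing disc(f) the degrees of the irreducible factors of f mod p form the cycle type of an element of G. Factoring f modulo the 2 such primes p <= 7 (skipping 2, 5, which divide the discriminant), each new pattern first appears at: mod 3: f = (x^5 + 2x + 1), pattern 5; mod 7: f = (x + 1)(x + 3)(x^3 + 3x^2 + 6x + 2), pattern 3+1+1. No other pattern occurs in this range, so the set of observed cycle types is {5, 3+1+1}. Among the candidates above, the only group containing elements of all these cycle types is A_5 (5T4) — each of C_5 (5T1), D_5 (5T2) lacks at least one of them. Hence G = A_5 (5T4), of order 60.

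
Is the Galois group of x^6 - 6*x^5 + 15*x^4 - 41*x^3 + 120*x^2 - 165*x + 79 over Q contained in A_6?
No

The polynomial is irreducible of degree 6 over Q. Its discriminant is -2573642648187, which is not a perfect square. A Galois group lies in the alternating group exactly when the discriminant is a square in Q, so the Galois group ((S_3 x S_3) : C_2) is not contained in A_6.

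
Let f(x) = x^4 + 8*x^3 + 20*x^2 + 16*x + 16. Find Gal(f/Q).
The polynomial is an irreducible quartic over Q and its discriminant is 589824 = 768^2, a perfect square, so the Galois group is contained in A_4. The resolvent cubic y^3 - 20*y^2 + 64*y splits completely over Q, which gives the Klein four-group V_4.

V_4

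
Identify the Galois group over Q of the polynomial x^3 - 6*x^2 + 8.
3T1: C_3

The polynomial is an irreducible cubic over Q and its discriminant is 5184 = 72^2, a perfect square. For an irreducible cubic, a square discriminant forces the Galois group to be A_3, the cyclic group of order 3.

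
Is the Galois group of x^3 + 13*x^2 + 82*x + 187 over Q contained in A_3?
The polynomial is irreducible of degree 3 over Q. Its discriminant is -68479, which is not a perfect square. A Galois group lies in the alternating group exactly when the discriminant is a square in Q, so the Galois group (S_3) is not contained in A_3.

No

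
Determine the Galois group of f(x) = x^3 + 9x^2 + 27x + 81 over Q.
The polynomial is an irreducible cubic over Q and its discriminant is -78732, which is not a perfect square. For an irreducible cubic, a non-square discriminant gives Galois group S_3.

S_3 (order 6)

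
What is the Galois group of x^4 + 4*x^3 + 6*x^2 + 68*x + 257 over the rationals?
The polynomial is an irreducible quartic over Q and its discriminant is 1358954496 = 36864^2, a perfect square, so the Galois group is contained in A_4. The resolvent cubic y^3 - 6*y^2 - 756*y - 2568 is irreducible over Q. An irreducible resolvent with square discriminant gives A_4.

A_4 (also written A4)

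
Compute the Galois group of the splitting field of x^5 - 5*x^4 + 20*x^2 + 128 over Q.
The polynomial f is an irreducible quintic over Q, so G = Gal(f/Q) is a transitive subgroup of S_5: one of C_5 (5T1, order 5), D_5 (5T2, order 10), F_20 (5T3, order 20), A_5 (5T4, order 60) or S_5 (5T5, order 120). The discriminant of f is 1327104000000 = 1152000^2, a perfect square, so G is contained in A_5. The transitive groups of degree 5 contained in A_5 are: C_5 (5T1, order 5), D_5 (5T2, order 10), A_5 (5T4, order 60). By Dedekind's theorem, for a prime p not dividing disc(f) the degrees of the irreducible factors of f mod p form the cycle type of an element of G. Factoring f modulo the 23 such primes p <= 101 (skipping 2, 3, 5, which divide the discriminant), each new pattern first appears at: mod 7: f = (x^5 + 2x^4 + 6x^2 + 2), pattern 5; mod 17: f = (x + 3)(x^2 + 12x + 5)(x^2 + 14x + 4), pattern 2+2+1. No other pattern occurs in this range, so the set of observed cycle types is {5, 2+2+1}. The candidates containing elements of all these cycle types are D_5 (5T2) of order 10, A_5 (5T4) of order 60; the others are excluded. The observed types are precisely the cycle types that occur in D_5 (5T2) (apart from the identity). Each of the other remaining candidates has further cycle types, and by the Chebotarev density theorem the matching factorization patterns would occur for a proportion of primes equal to their share of the group: A_5 (5T4) additionally contains elements of type 3+1+1 (20 of its 60 elements, about 33% of primes). None of the 23 primes tested shows any such pattern (for each of these groups the chance of that is below 10^-4), which rules them out. Hence G = D_5 (5T2), of order 10.

D_5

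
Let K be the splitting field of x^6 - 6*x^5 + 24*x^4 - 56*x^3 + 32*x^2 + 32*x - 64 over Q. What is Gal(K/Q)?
S_4, S_4(6c), the S_4-action on 6 points not in A_6

The polynomial f is an irreducible sextic over Q, so G = Gal(f/Q) is one of the 16 transitive subgroups 6T1, ..., 6T16 of S_6. The discriminant of f is 870211913777152, which is not a perfect square, so G is not contained in A_6. The transitive groups of degree 6 not contained in A_6 are: C_6 (6T1, order 6), S_3 (6T2, order 6), D_6 (6T3, order 12), C_3 x S_3 (6T5, order 18), A_4 x C_2 (6T6, order 24), S_4 (6T8, order 24), S_3 x S_3 (6T9, order 36), S_4 x C_2 (6T11, order 48), (S_3 x S_3) : C_2 (6T13, order 72), PGL(2,5) (6T14, order 120), S_6 (6T16, order 720). By Dedekind's theorem, for a prime p not dividing disc(f) the degrees of the irreducible factors of f mod p form the cycle type of an element of G. Factoring f modulo the 22 such primes p <= 89 (skipping 2, 37, which divide the discriminant), each new pattern first appears at: mod 3: f = (x^3 + x^2 + 2)(x^3 + 2x^2 + x + 1), pattern 3+3; mod 5: f = (x^2 + 2)(x^2 + x + 1)(x^2 + 3x + 3), pattern 2+2+2; mod 17: f = (x + 2)(x + 13)(x^4 + 13x^3 + 7x^2 + 11x + 8), pattern 4+1+1; mod 67: f = (x + 8)(x + 57)(x^2 + 65x + 26)(x^2 + 65x + 66), pattern 2+2+1+1. No other pattern occurs in this range, so the set of observed cycle types is {3+3, 2+2+2, 4+1+1, 2+2+1+1}. The candidates containing elements of all these cycle types are S_4 (6T8) of order 24, S_4 x C_2 (6T11) of order 48, PGL(2,5) (6T14) of order 120, S_6 (6T16) of order 720; the others are excluded. The observed types are precisely the cycle types that occur in S_4 (6T8) (apart from the identity). Each of the other remaining candidates has further cycle types, and by the Chebotarev density theorem the matching factorization patterns would occur for a proportion of primes equal to their share of the group: S_4 x C_2 (6T11) additionally contains elements of type 6, 4+2, 2+1+1+1+1 (17 of its 48 elements, about 35% of primes); PGL(2,5) (6T14) additionally contains elements of type 6, 5+1 (44 of its 120 elements, about 37% of primes); S_6 (6T16) additionally contains elements of type 6, 5+1, 4+2, 3+2+1, 3+1+1+1, 2+1+1+1+1 (529 of its 720 elements, about 73% of primes). None of the 22 primes tested shows any such pattern (for each of these groups the chance of that is below 10^-4), which rules them out. Hence G = S_4 (6T8), of order 24.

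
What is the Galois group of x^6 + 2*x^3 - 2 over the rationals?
The polynomial f is an irreducible sextic over Q, so G = Gal(f/Q) is one of the 16 transitive subgroups 6T1, ..., 6T16 of S_6. The discriminant of f is 5038848, which is not a perfect square, so G is not contained in A_6. The transitive groups of degree 6 not contained in A_6 are: C_6 (6T1, order 6), S_3 (6T2, order 6), D_6 (6T3, order 12), C_3 x S_3 (6T5, order 18), A_4 x C_2 (6T6, order 24), S_4 (6T8, order 24), S_3 x S_3 (6T9, order 36), S_4 x C_2 (6T11, order 48), (S_3 x S_3) : C_2 (6T13, order 72), PGL(2,5) (6T14, order 120), S_6 (6T16, order 720). By Dedekind's theorem, for a prime p not dividing disc(f) the degrees of the irreducible factors of f mod p form the cycle type of an element of G. Factoring f modulo the 23 such primes p <= 97 (skipping 2, 3, which divide the discriminant), each new pattern first appears at: mod 5: f = (x^6 + 2x^3 + 3), pattern 6; mod 11: f = (x + 6)(x + 8)(x^2 + 3x + 9)(x^2 + 5x + 3), pattern 2+2+1+1; mod 13: f = (x + 7)(x + 8)(x + 11)(x^3 + 10), pattern 3+1+1+1; mod 31: f = (x^2 + 17x + 27)(x^2 + 22x + 11)(x^2 + 23x + 24), pattern 2+2+2; mod 97: f = (x^3 + 11)(x^3 + 88), pattern 3+3. No other pattern occurs in this range, so the set of observed cycle types is {6, 2+2+1+1, 3+1+1+1, 2+2+2, 3+3}. The candidates containing elements of all these cycle types are S_3 x S_3 (6T9) of order 36, (S_3 x S_3) : C_2 (6T13) of order 72, S_6 (6T16) of order 720; the others are excluded. The observed types are precisely the cycle types that occur in S_3 x S_3 (6T9) (apart from the identity). Each of the other remaining candidates has further cycle types, and by the Chebotarev density theorem the matching factorization patterns would occur for a proportion of primes equal to their share of the group: (S_3 x S_3) : C_2 (6T13) additionally contains elements of type 4+2, 3+2+1, 2+1+1+1+1 (36 of its 72 elements, about 50% of primes); S_6 (6T16) additionally contains elements of type 5+1, 4+2, 4+1+1, 3+2+1, 2+1+1+1+1 (459 of its 720 elements, about 64% of primes). None of the 23 primes tested shows any such pattern (for each of these groups the chance of that is below 10^-4), which rules them out. Hence G = S_3 x S_3 (6T9), of order 36.

S_3 x S_3 (order 36)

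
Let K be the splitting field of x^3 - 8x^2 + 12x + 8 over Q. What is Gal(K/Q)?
The polynomial is an irreducible cubic over Q and its discriminant is 3136 = 56^2, a perfect square. For an irreducible cubic, a square discriminant forces the Galois group to be A_3, the cyclic group of order 3.

C_3 (also written C3)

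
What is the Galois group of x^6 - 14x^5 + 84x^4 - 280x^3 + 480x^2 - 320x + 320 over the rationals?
6T10: (C_3 x C_3) : C_4

The polynomial f is an irreducible sextic over Q, so G = Gal(f/Q) is one of the 16 transitive subgroups 6T1, ..., 6T16 of S_6. The discriminant of f is 564385546240000 = 23756800^2, a perfect square, so G is contained in A_6. The transitive groups of degree 6 contained in A_6 are: A_4 (6T4, order 12), S_4 (6T7, order 24), (C_3 x C_3) : C_4 (6T10, order 36), PSL(2,5) (6T12, order 60), A_6 (6T15, order 360). By Dedekind's theorem, for a prime p not dividing disc(f) the degrees of the irreducible factors of f mod p form the cycle type of an element of G. Factoring f modulo the 19 such primes p <= 79 (skipping 2, 5, 29, which divide the discriminant), each new pattern first appears at: mod 3: f = (x^2 + 2x + 2)(x^4 + 2x^3 + x + 1), pattern 4+2; mod 11: f = (x^3 + 8x + 6)(x^3 + 8x^2 + 10x + 2), pattern 3+3; mod 19: f = (x + 12)(x + 14)(x^2 + 7x + 2)(x^2 + 10x + 10), pattern 2+2+1+1; mod 61: f = (x + 3)(x + 36)(x + 50)(x^3 + 19x^2 + 56x + 10), pattern 3+1+1+1. No other pattern occurs in this range, so the set of observed cycle types is {4+2, 3+3, 2+2+1+1, 3+1+1+1}. The candidates containing elements of all these cycle types are (C_3 x C_3) : C_4 (6T10) of order 36, A_6 (6T15) of order 360; the others are excluded. The observed types are precisely the cycle types that occur in (C_3 x C_3) : C_4 (6T10) (apart from the identity). Each of the other remaining candidates has further cycle types, and by the Chebotarev density theorem the matching factorization patterns would occur for a proportion of primes equal to their share of the group: A_6 (6T15) additionally contains elements of type 5+1 (144 of its 360 elements, about 40% of primes). None of the 19 primes tested shows any such pattern (for each of these groups the chance of that is below 10^-4), which rules them out. Hence G = (C_3 x C_3) : C_4 (6T10), of order 36.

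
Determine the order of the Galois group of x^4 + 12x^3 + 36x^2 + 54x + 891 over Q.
The degree of the splitting field over Q equals the order of the Galois group, so first determine the group. The polynomial is an irreducible quartic over Q and its discriminant is 103915847376, which is not a perfect square, so the Galois group is not contained in A_4. The resolvent cubic y^3 - 36*y^2 - 2916*y - 2916 is irreducible over Q. An irreducible resolvent with non-square discriminant gives S_4. The Galois group S_4 (4T5) has order 24, so the splitting field has degree 24 over Q.

24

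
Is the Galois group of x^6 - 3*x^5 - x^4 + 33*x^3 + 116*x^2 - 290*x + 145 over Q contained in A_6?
Yes

The polynomial is irreducible of degree 6 over Q. Its discriminant is 598116723780625 = 24456425^2, a perfect square. A Galois group lies in the alternating group exactly when the discriminant is a square in Q, so the Galois group ((C_3 x C_3) : C_4) is contained in A_6.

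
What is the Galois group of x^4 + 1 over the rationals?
V_4

The polynomial is an irreducible quartic over Q and its discriminant is 256 = 16^2, a perfect square, so the Galois group is contained in A_4. The resolvent cubic y^3 - 4*y splits completely over Q, which gives the Klein four-group V_4.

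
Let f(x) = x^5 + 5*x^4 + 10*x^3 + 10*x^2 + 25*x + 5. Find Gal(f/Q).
The polynomial f is an irreducible quintic over Q, so G = Gal(f/Q) is a transitive subgroup of S_5: one of C_5 (5T1, order 5), D_5 (5T2, order 10), F_20 (5T3, order 20), A_5 (5T4, order 60) or S_5 (5T5, order 120). The discriminant of f is 1024000000 = 32000^2, a perfect square, so G is contained in A_5. The transitive groups of degree 5 contained in A_5 are: C_5 (5T1, order 5), D_5 (5T2, order 10), A_5 (5T4, order 60). By Dedekind's theorem, for a prime p not dividing disc(f) the degrees of the irreducible factors of f mod p form the cycle type of an element of G. Factoring f modulo the 2 such primes p <= 7 (skipping 2, 5, which divide the discriminant), each new pattern first appears at: mod 3: f = (x^5 + 2x^4 + x^3 + x^2 + x + 2), pattern 5; mod 7: f = (x + 5)(x + 6)(x^3 + x^2 + 4x + 6), pattern 3+1+1. No other pattern occurs in this range, so the set of observed cycle types is {5, 3+1+1}. Among the candidates above, the only group containing elements of all these cycle types is A_5 (5T4) — each of C_5 (5T1), D_5 (5T2) lacks at least one of them. Hence G = A_5 (5T4), of order 60.

5T4: A_5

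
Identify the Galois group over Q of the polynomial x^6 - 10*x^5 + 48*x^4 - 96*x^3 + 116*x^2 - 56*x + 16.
The polynomial f is an irreducible sextic over Q, so G = Gal(f/Q) is one of the 16 transitive subgroups 6T1, ..., 6T16 of S_6. The discriminant of f is -82287412641792, which is not a perfect square, so G is not contained in A_6. The transitive groups of degree 6 not contained in A_6 are: C_6 (6T1, order 6), S_3 (6T2, order 6), D_6 (6T3, order 12), C_3 x S_3 (6T5, order 18), A_4 x C_2 (6T6, order 24), S_4 (6T8, order 24), S_3 x S_3 (6T9, order 36), S_4 x C_2 (6T11, order 48), (S_3 x S_3) : C_2 (6T13, order 72), PGL(2,5) (6T14, order 120), S_6 (6T16, order 720). By Dedekind's theorem, for a prime p not dividing disc(f) the degrees of the irreducible factors of f mod p form the cycle type of an element of G. Factoring f modulo the 28 such primes p <= 127 (skipping 2, 3, 29, which divide the discriminant), each new pattern first appears at: mod 5: f = (x^6 + 3x^4 + 4x^3 + x^2 + 4x + 1), pattern 6; mod 7: f = (x + 1)(x + 5)(x^4 + 5x^3 + 6x^2 + 4x + 6), pattern 4+1+1; mod 11: f = (x^3 + 8x + 5)(x^3 + x^2 + 7x + 1), pattern 3+3; mod 17: f = (x + 6)(x + 8)(x^2 + 12x + 13)(x^2 + 15x + 7), pattern 2+2+1+1; mod 23: f = (x^2 + 4x + 20)(x^2 + 14x + 21)(x^2 + 18x + 18), pattern 2+2+2; mod 67: f = (x^2 + 24x + 16)(x^4 + 33x^3 + 44x^2 + 62x + 1), pattern 4+2; mod 127: f = (x + 47)(x + 104)(x + 115)(x + 121)(x^2 + 111x + 61), pattern 2+1+1+1+1. No other pattern occurs in this range, so the set of observed cycle types is {6, 4+1+1, 3+3, 2+2+1+1, 2+2+2, 4+2, 2+1+1+1+1}. The candidates containing elements of all these cycle types are S_4 x C_2 (6T11) of order 48, S_6 (6T16) of order 720; the others are excluded. The observed types are precisely the cycle types that occur in S_4 x C_2 (6T11) (apart from the identity). Each of the other remaining candidates has further cycle types, and by the Chebotarev density theorem the matching factorization patterns would occur for a proportion of primes equal to their share of the group: S_6 (6T16) additionally contains elements of type 5+1, 3+2+1, 3+1+1+1 (304 of its 720 elements, about 42% of primes). None of the 28 primes tested shows any such pattern (for each of these groups the chance of that is below 10^-4), which rules them out. Hence G = S_4 x C_2 (6T11), of order 48.

S_4 x C_2 (order 48)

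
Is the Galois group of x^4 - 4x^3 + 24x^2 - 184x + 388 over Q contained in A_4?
Yes

The polynomial is irreducible of degree 4 over Q. Its discriminant is 1194393600 = 34560^2, a perfect square. A Galois group lies in the alternating group exactly when the discriminant is a square in Q, so the Galois group (V_4) is contained in A_4.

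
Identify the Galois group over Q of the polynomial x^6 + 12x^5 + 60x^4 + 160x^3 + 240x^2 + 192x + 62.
The polynomial f is an irreducible sextic over Q, so G = Gal(f/Q) is one of the 16 transitive subgroups 6T1, ..., 6T16 of S_6. The discriminant of f is 1492992, which is not a perfect square, so G is not contained in A_6. The transitive groups of degree 6 not contained in A_6 are: C_6 (6T1, order 6), S_3 (6T2, order 6), D_6 (6T3, order 12), C_3 x S_3 (6T5, order 18), A_4 x C_2 (6T6, order 24), S_4 (6T8, order 24), S_3 x S_3 (6T9, order 36), S_4 x C_2 (6T11, order 48), (S_3 x S_3) : C_2 (6T13, order 72), PGL(2,5) (6T14, order 120), S_6 (6T16, order 720). By Dedekind's theorem, for a prime p not dividing disc(f) the degrees of the irreducible factors of f mod p form the cycle type of an element of G. Factoring f modulo the 79 such primes p <= 419 (skipping 2, 3, which divide the discriminant), each new pattern first appears at: mod 5: f = (x^2 + 3)(x^2 + 3x + 4)(x^2 + 4x + 1), pattern 2+2+2; mod 7: f = (x^3 + 6x^2 + 5x + 4)(x^3 + 6x^2 + 5x + 5), pattern 3+3; mod 13: f = (x^6 + 12x^5 + 8x^4 + 4x^3 + 6x^2 + 10x + 10), pattern 6; mod 17: f = (x + 7)(x + 14)(x^2 + 9x + 5)(x^2 + 16x + 2), pattern 2+2+1+1; mod 31: f = (x)(x + 4)(x + 12)(x + 14)(x + 21)(x + 23), pattern 1+1+1+1+1+1. No other pattern occurs in this range, so the set of observed cycle types is {2+2+2, 3+3, 6, 2+2+1+1, 1+1+1+1+1+1}. The candidates containing elements of all these cycle types are D_6 (6T3) of order 12, A_4 x C_2 (6T6) of order 24, S_3 x S_3 (6T9) of order 36, S_4 x C_2 (6T11) of order 48, (S_3 x S_3) : C_2 (6T13) of order 72, PGL(2,5) (6T14) of order 120, S_6 (6T16) of order 720; the others are excluded. The observed types are precisely the cycle types that occur in D_6 (6T3). Each of the other remaining candidates has further cycle types, and by the Chebotarev density theorem the matching factorization patterns would occur for a proportion of primes equal to their share of the group: A_4 x C_2 (6T6) additionally contains elements of type 2+1+1+1+1 (3 of its 24 elements, about 12% of primes); S_3 x S_3 (6T9) additionally contains elements of type 3+1+1+1 (4 of its 36 elements, about 11% of primes); S_4 x C_2 (6T11) additionally contains elements of type 4+2, 4+1+1, 2+1+1+1+1 (15 of its 48 elements, about 31% of primes); (S_3 x S_3) : C_2 (6T13) additionally contains elements of type 4+2, 3+2+1, 3+1+1+1, 2+1+1+1+1 (40 of its 72 elements, about 56% of primes); PGL(2,5) (6T14) additionally contains elements of type 5+1, 4+1+1 (54 of its 120 elements, about 45% of primes); S_6 (6T16) additionally contains elements of type 5+1, 4+2, 4+1+1, 3+2+1, 3+1+1+1, 2+1+1+1+1 (499 of its 720 elements, about 69% of primes). None of the 79 primes tested shows any such pattern (for each of these groups the chance of that is below 10^-4), which rules them out. Hence G = D_6 (6T3), of order 12.

D_6 (also written D6)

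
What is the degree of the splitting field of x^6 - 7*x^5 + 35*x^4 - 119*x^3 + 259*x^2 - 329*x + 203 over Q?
6

The degree of the splitting field over Q equals the order of the Galois group, so first determine the group. The polynomial f is an irreducible sextic over Q, so G = Gal(f/Q) is one of the 16 transitive subgroups 6T1, ..., 6T16 of S_6. The discriminant of f is -26474667429847, which is not a perfect square, so G is not contained in A_6. The transitive groups of degree 6 not contained in A_6 are: C_6 (6T1, order 6), S_3 (6T2, order 6), D_6 (6T3, order 12), C_3 x S_3 (6T5, order 18), A_4 x C_2 (6T6, order 24), S_4 (6T8, order 24), S_3 x S_3 (6T9, order 36), S_4 x C_2 (6T11, order 48), (S_3 x S_3) : C_2 (6T13, order 72), PGL(2,5) (6T14, order 120), S_6 (6T16, order 720). By Dedekind's theorem, for a prime p not dividing disc(f) the degrees of the irreducible factors of f mod p form the cycle type of an element of G. Factoring f modulo the 37 such primes p <= 179 (skipping 7, 13, 43, 71, which divide the discriminant), each new pattern first appears at: mod 2: f = (x^3 + x + 1)(x^3 + x^2 + 1), pattern 3+3; mod 3: f = (x^6 + 2x^5 + 2x^4 + x^3 + x^2 + x + 2), pattern 6; mod 29: f = (x)(x + 7)(x + 11)(x + 16)(x + 19)(x + 27), pattern 1+1+1+1+1+1; mod 41: f = (x^2 + 12x + 2)(x^2 + 28x + 39)(x^2 + 35x + 21), pattern 2+2+2. No other pattern occurs in this range, so the set of observed cycle types is {3+3, 6, 1+1+1+1+1+1, 2+2+2}. The candidates containing elements of all these cycle types are C_6 (6T1) of order 6, D_6 (6T3) of order 12, C_3 x S_3 (6T5) of order 18, A_4 x C_2 (6T6) of order 24, S_3 x S_3 (6T9) of order 36, S_4 x C_2 (6T11) of order 48, (S_3 x S_3) : C_2 (6T13) of order 72, PGL(2,5) (6T14) of order 120, S_6 (6T16) of order 720; the others are excluded. The observed types are precisely the cycle types that occur in C_6 (6T1). Each of the other remaining candidates has further cycle types, and by the Chebotarev density theorem the matching factorization patterns would occur for a proportion of primes equal to their share of the group: D_6 (6T3) additionally contains elements of type 2+2+1+1 (3 of its 12 elements, about 25% of primes); C_3 x S_3 (6T5) additionally contains elements of type 3+1+1+1 (4 of its 18 elements, about 22% of primes); A_4 x C_2 (6T6) additionally contains elements of type 2+2+1+1, 2+1+1+1+1 (6 of its 24 elements, about 25% of primes); S_3 x S_3 (6T9) additionally contains elements of type 3+1+1+1, 2+2+1+1 (13 of its 36 elements, about 36% of primes); S_4 x C_2 (6T11) additionally contains elements of type 4+2, 4+1+1, 2+2+1+1, 2+1+1+1+1 (24 of its 48 elements, about 50% of primes); (S_3 x S_3) : C_2 (6T13) additionally contains elements of type 4+2, 3+2+1, 3+1+1+1, 2+2+1+1, 2+1+1+1+1 (49 of its 72 elements, about 68% of primes); PGL(2,5) (6T14) additionally contains elements of type 5+1, 4+1+1, 2+2+1+1 (69 of its 120 elements, about 58% of primes); S_6 (6T16) additionally contains elements of type 5+1, 4+2, 4+1+1, 3+2+1, 3+1+1+1, 2+2+1+1, 2+1+1+1+1 (544 of its 720 elements, about 76% of primes). None of the 37 primes tested shows any such pattern (for each of these groups the chance of that is below 10^-4), which rules them out. Hence G = C_6 (6T1), of order 6. The Galois group C_6 (6T1) has order 6, so the splitting field has degree 6 over Q.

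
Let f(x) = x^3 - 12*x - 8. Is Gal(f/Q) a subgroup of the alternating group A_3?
The polynomial is irreducible of degree 3 over Q. Its discriminant is 5184 = 72^2, a perfect square. A Galois group lies in the alternating group exactly when the discriminant is a square in Q, so the Galois group (C_3) is contained in A_3.

Yes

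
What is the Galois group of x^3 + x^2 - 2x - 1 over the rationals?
C_3 (order 3)

The polynomial is an irreducible cubic over Q and its discriminant is 49 = 7^2, a perfect square. For an irreducible cubic, a square discriminant forces the Galois group to be A_3, the cyclic group of order 3.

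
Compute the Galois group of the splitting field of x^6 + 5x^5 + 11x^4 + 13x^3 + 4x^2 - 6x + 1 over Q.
The polynomial f is an irreducible sextic over Q, so G = Gal(f/Q) is one of the 16 transitive subgroups 6T1, ..., 6T16 of S_6. The discriminant of f is 525625 = 725^2, a perfect square, so G is contained in A_6. The transitive groups of degree 6 contained in A_6 are: A_4 (6T4, order 12), S_4 (6T7, order 24), (C_3 x C_3) : C_4 (6T10, order 36), PSL(2,5) (6T12, order 60), A_6 (6T15, order 360). By Dedekind's theorem, for a prime p not dividing disc(f) the degrees of the irreducible factors of f mod p form the cycle type of an element of G. Factoring f modulo the 19 such primes p <= 73 (skipping 5, 29, which divide the discriminant), each new pattern first appears at: mod 2: f = (x^2 + x + 1)(x^4 + x + 1), pattern 4+2; mod 11: f = (x^3 + 6x^2 + 3x + 10)(x^3 + 10x^2 + 3x + 10), pattern 3+3; mod 19: f = (x + 8)(x + 9)(x^2 + 9x + 7)(x^2 + 17x + 2), pattern 2+2+1+1; mod 61: f = (x + 20)(x + 27)(x + 34)(x^3 + 46x^2 + 3x + 60), pattern 3+1+1+1. No other pattern occurs in this range, so the set of observed cycle types is {4+2, 3+3, 2+2+1+1, 3+1+1+1}. The candidates containing elements of all these cycle types are (C_3 x C_3) : C_4 (6T10) of order 36, A_6 (6T15) of order 360; the others are excluded. The observed types are precisely the cycle types that occur in (C_3 x C_3) : C_4 (6T10) (apart from the identity). Each of the other remaining candidates has further cycle types, and by the Chebotarev density theorem the matching factorization patterns would occur for a proportion of primes equal to their share of the group: A_6 (6T15) additionally contains elements of type 5+1 (144 of its 360 elements, about 40% of primes). None of the 19 primes tested shows any such pattern (for each of these groups the chance of that is below 10^-4), which rules them out. Hence G = (C_3 x C_3) : C_4 (6T10), of order 36.

(C_3 x C_3) : C_4 (order 36)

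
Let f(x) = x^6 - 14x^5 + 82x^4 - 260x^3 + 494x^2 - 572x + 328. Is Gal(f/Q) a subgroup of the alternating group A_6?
The polynomial is irreducible of degree 6 over Q. Its discriminant is -95929008128, which is not a perfect square. A Galois group lies in the alternating group exactly when the discriminant is a square in Q, so the Galois group (S_4 x C_2) is not contained in A_6.

No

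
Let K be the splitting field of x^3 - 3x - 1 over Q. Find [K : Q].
The degree of the splitting field over Q equals the order of the Galois group, so first determine the group. The polynomial is an irreducible cubic over Q and its discriminant is 81 = 9^2, a perfect square. For an irreducible cubic, a square discriminant forces the Galois group to be A_3, the cyclic group of order 3. The Galois group C_3 (3T1) has order 3, so the splitting field has degree 3 over Q.

3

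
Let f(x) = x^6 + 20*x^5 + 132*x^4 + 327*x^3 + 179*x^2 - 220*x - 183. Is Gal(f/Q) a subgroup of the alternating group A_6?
The polynomial is irreducible of degree 6 over Q. Its discriminant is 8413926734596681 = 91727459^2, a perfect square. A Galois group lies in the alternating group exactly when the discriminant is a square in Q, so the Galois group (PSL(2,5)) is contained in A_6.

Yes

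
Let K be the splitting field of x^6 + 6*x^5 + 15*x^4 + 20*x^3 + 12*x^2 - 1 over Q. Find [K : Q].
24

The degree of the splitting field over Q equals the order of the Galois group, so first determine the group. The polynomial f is an irreducible sextic over Q, so G = Gal(f/Q) is one of the 16 transitive subgroups 6T1, ..., 6T16 of S_6. The discriminant of f is -419904, which is not a perfect square, so G is not contained in A_6. The transitive groups of degree 6 not contained in A_6 are: C_6 (6T1, order 6), S_3 (6T2, order 6), D_6 (6T3, order 12), C_3 x S_3 (6T5, order 18), A_4 x C_2 (6T6, order 24), S_4 (6T8, order 24), S_3 x S_3 (6T9, order 36), S_4 x C_2 (6T11, order 48), (S_3 x S_3) : C_2 (6T13, order 72), PGL(2,5) (6T14, order 120), S_6 (6T16, order 720). By Dedekind's theorem, for a prime p not dividing disc(f) the degrees of the irreducible factors of f mod p form the cycle type of an element of G. Factoring f modulo the 33 such primes p <= 149 (skipping 2, 3, which divide the discriminant), each new pattern first appears at: mod 5: f = (x^3 + 4x + 3)(x^3 + x^2 + x + 3), pattern 3+3; mod 7: f = (x^6 + 6x^5 + x^4 + 6x^3 + 5x^2 + 6), pattern 6; mod 17: f = (x + 9)(x + 10)(x^2 + 2x + 4)(x^2 + 2x + 11), pattern 2+2+1+1; mod 19: f = (x + 4)(x + 9)(x + 12)(x + 17)(x^2 + 2x + 17), pattern 2+1+1+1+1; mod 71: f = (x^2 + 2x + 17)(x^2 + 2x + 26)(x^2 + 2x + 31), pattern 2+2+2. No other pattern occurs in this range, so the set of observed cycle types is {3+3, 6, 2+2+1+1, 2+1+1+1+1, 2+2+2}. The candidates containing elements of all these cycle types are A_4 x C_2 (6T6) of order 24, S_4 x C_2 (6T11) of order 48, (S_3 x S_3) : C_2 (6T13) of order 72, S_6 (6T16) of order 720; the others are excluded. The observed types are precisely the cycle types that occur in A_4 x C_2 (6T6) (apart from the identity). Each of the other remaining candidates has further cycle types, and by the Chebotarev density theorem the matching factorization patterns would occur for a proportion of primes equal to their share of the group: S_4 x C_2 (6T11) additionally contains elements of type 4+2, 4+1+1 (12 of its 48 elements, about 25% of primes); (S_3 x S_3) : C_2 (6T13) additionally contains elements of type 4+2, 3+2+1, 3+1+1+1 (34 of its 72 elements, about 47% of primes); S_6 (6T16) additionally contains elements of type 5+1, 4+2, 4+1+1, 3+2+1, 3+1+1+1 (484 of its 720 elements, about 67% of primes). None of the 33 primes tested shows any such pattern (for each of these groups the chance of that is below 10^-4), which rules them out. Hence G = A_4 x C_2 (6T6), of order 24. The Galois group A_4 x C_2 (6T6) has order 24, so the splitting field has degree 24 over Q.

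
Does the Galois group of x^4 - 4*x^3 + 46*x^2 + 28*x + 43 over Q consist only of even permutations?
The polynomial is irreducible of degree 4 over Q. Its discriminant is 3164260352, which is not a perfect square. A Galois group lies in the alternating group exactly when the discriminant is a square in Q, so the Galois group (D_4) is not contained in A_4.

No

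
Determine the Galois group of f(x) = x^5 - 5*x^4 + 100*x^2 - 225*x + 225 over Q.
The polynomial f is an irreducible quintic over Q, so G = Gal(f/Q) is a transitive subgroup of S_5: one of C_5 (5T1, order 5), D_5 (5T2, order 10), F_20 (5T3, order 20), A_5 (5T4, order 60) or S_5 (5T5, order 120). The discriminant of f is 23040000000000 = 4800000^2, a perfect square, so G is contained in A_5. The transitive groups of degree 5 contained in A_5 are: C_5 (5T1, order 5), D_5 (5T2, order 10), A_5 (5T4, order 60). By Dedekind's theorem, for a prime p not dividing disc(f) the degrees of the irreducible factors of f mod p form the cycle type of an element of G. Factoring f modulo the 23 such primes p <= 101 (skipping 2, 3, 5, which divide the discriminant), each new pattern first appears at: mod 7: f = (x^5 + 2x^4 + 2x^2 + 6x + 1), pattern 5; mod 17: f = (x + 1)(x^2 + 12x + 12)(x^2 + 16x + 6), pattern 2+2+1. No other pattern occurs in this range, so the set of observed cycle types is {5, 2+2+1}. The candidates containing elements of all these cycle types are D_5 (5T2) of order 10, A_5 (5T4) of order 60; the others are excluded. The observed types are precisely the cycle types that occur in D_5 (5T2) (apart from the identity). Each of the other remaining candidates has further cycle types, and by the Chebotarev density theorem the matching factorization patterns would occur for a proportion of primes equal to their share of the group: A_5 (5T4) additionally contains elements of type 3+1+1 (20 of its 60 elements, about 33% of primes). None of the 23 primes tested shows any such pattern (for each of these groups the chance of that is below 10^-4), which rules them out. Hence G = D_5 (5T2), of order 10.

D_5 (also written D5)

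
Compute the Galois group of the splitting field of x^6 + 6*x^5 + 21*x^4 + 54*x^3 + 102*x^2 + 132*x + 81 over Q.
The polynomial f is an irreducible sextic over Q, so G = Gal(f/Q) is one of the 16 transitive subgroups 6T1, ..., 6T16 of S_6. The discriminant of f is -1024192512, which is not a perfect square, so G is not contained in A_6. The transitive groups of degree 6 not contained in A_6 are: C_6 (6T1, order 6), S_3 (6T2, order 6), D_6 (6T3, order 12), C_3 x S_3 (6T5, order 18), A_4 x C_2 (6T6, order 24), S_4 (6T8, order 24), S_3 x S_3 (6T9, order 36), S_4 x C_2 (6T11, order 48), (S_3 x S_3) : C_2 (6T13, order 72), PGL(2,5) (6T14, order 120), S_6 (6T16, order 720). By Dedekind's theorem, for a prime p not dividing disc(f) the degrees of the irreducible factors of f mod p form the cycle type of an element of G. Factoring f modulo the 21 such primes p <= 89 (skipping 2, 3, 7, which divide the discriminant), each new pattern first appears at: mod 5: f = (x^6 + x^5 + x^4 + 4x^3 + 2x^2 + 2x + 1), pattern 6; mod 11: f = (x + 6)(x^5 + 10x^3 + 5x^2 + 6x + 8), pattern 5+1; mod 13: f = (x + 1)(x + 3)(x^4 + 2x^3 + 10x^2 + 8x + 1), pattern 4+1+1; mod 23: f = (x + 5)(x + 11)(x^2 + 2x + 4)(x^2 + 11x + 8), pattern 2+2+1+1; mod 43: f = (x^3 + 22x^2 + 25x + 24)(x^3 + 27x^2 + 4x + 41), pattern 3+3; mod 61: f = (x^2 + 21x + 42)(x^2 + 47x + 20)(x^2 + 60x + 16), pattern 2+2+2. No other pattern occurs in this range, so the set of observed cycle types is {6, 5+1, 4+1+1, 2+2+1+1, 3+3, 2+2+2}. The candidates containing elements of all these cycle types are PGL(2,5) (6T14) of order 120, S_6 (6T16) of order 720; the others are excluded. The observed types are precisely the cycle types that occur in PGL(2,5) (6T14) (apart from the identity). Each of the other remaining candidates has further cycle types, and by the Chebotarev density theorem the matching factorization patterns would occur for a proportion of primes equal to their share of the group: S_6 (6T16) additionally contains elements of type 4+2, 3+2+1, 3+1+1+1, 2+1+1+1+1 (265 of its 720 elements, about 37% of primes). None of the 21 primes tested shows any such pattern (for each of these groups the chance of that is below 10^-4), which rules them out. Hence G = PGL(2,5) (6T14), of order 120.

PGL(2,5)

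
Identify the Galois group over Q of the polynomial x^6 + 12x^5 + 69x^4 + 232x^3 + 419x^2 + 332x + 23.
S_4 (also written S4-)

The polynomial f is an irreducible sextic over Q, so G = Gal(f/Q) is one of the 16 transitive subgroups 6T1, ..., 6T16 of S_6. The discriminant of f is 870211913777152, which is not a perfect square, so G is not contained in A_6. The transitive groups of degree 6 not contained in A_6 are: C_6 (6T1, order 6), S_3 (6T2, order 6), D_6 (6T3, order 12), C_3 x S_3 (6T5, order 18), A_4 x C_2 (6T6, order 24), S_4 (6T8, order 24), S_3 x S_3 (6T9, order 36), S_4 x C_2 (6T11, order 48), (S_3 x S_3) : C_2 (6T13, order 72), PGL(2,5) (6T14, order 120), S_6 (6T16, order 720). By Dedekind's theorem, for a prime p not dividing disc(f) the degrees of the irreducible factors of f mod p form the cycle type of an element of G. Factoring f modulo the 22 such primes p <= 89 (skipping 2, 37, which divide the discriminant), each new pattern first appears at: mod 3: f = (x^3 + x^2 + 2)(x^3 + 2x^2 + x + 1), pattern 3+3; mod 5: f = (x^2 + x + 1)(x^2 + 2x + 3)(x^2 + 4x + 1), pattern 2+2+2; mod 17: f = (x + 5)(x + 16)(x^4 + 8x^3 + 8x^2 + 2x + 9), pattern 4+1+1; mod 67: f = (x + 11)(x + 60)(x^2 + 4x + 2)(x^2 + 4x + 29), pattern 2+2+1+1. No other pattern occurs in this range, so the set of observed cycle types is {3+3, 2+2+2, 4+1+1, 2+2+1+1}. The candidates containing elements of all these cycle types are S_4 (6T8) of order 24, S_4 x C_2 (6T11) of order 48, PGL(2,5) (6T14) of order 120, S_6 (6T16) of order 720; the others are excluded. The observed types are precisely the cycle types that occur in S_4 (6T8) (apart from the identity). Each of the other remaining candidates has further cycle types, and by the Chebotarev density theorem the matching factorization patterns would occur for a proportion of primes equal to their share of the group: S_4 x C_2 (6T11) additionally contains elements of type 6, 4+2, 2+1+1+1+1 (17 of its 48 elements, about 35% of primes); PGL(2,5) (6T14) additionally contains elements of type 6, 5+1 (44 of its 120 elements, about 37% of primes); S_6 (6T16) additionally contains elements of type 6, 5+1, 4+2, 3+2+1, 3+1+1+1, 2+1+1+1+1 (529 of its 720 elements, about 73% of primes). None of the 22 primes tested shows any such pattern (for each of these groups the chance of that is below 10^-4), which rules them out. Hence G = S_4 (6T8), of order 24.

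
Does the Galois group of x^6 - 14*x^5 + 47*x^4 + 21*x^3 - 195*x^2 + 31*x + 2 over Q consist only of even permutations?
Yes

The polynomial is irreducible of degree 6 over Q. Its discriminant is 8413926734596681 = 91727459^2, a perfect square. A Galois group lies in the alternating group exactly when the discriminant is a square in Q, so the Galois group (PSL(2,5)) is contained in A_6.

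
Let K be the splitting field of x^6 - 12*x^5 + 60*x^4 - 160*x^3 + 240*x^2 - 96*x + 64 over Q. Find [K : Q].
72

The degree of the splitting field over Q equals the order of the Galois group, so first determine the group. The polynomial f is an irreducible sextic over Q, so G = Gal(f/Q) is one of the 16 transitive subgroups 6T1, ..., 6T16 of S_6. The discriminant of f is -9727331052552192, which is not a perfect square, so G is not contained in A_6. The transitive groups of degree 6 not contained in A_6 are: C_6 (6T1, order 6), S_3 (6T2, order 6), D_6 (6T3, order 12), C_3 x S_3 (6T5, order 18), A_4 x C_2 (6T6, order 24), S_4 (6T8, order 24), S_3 x S_3 (6T9, order 36), S_4 x C_2 (6T11, order 48), (S_3 x S_3) : C_2 (6T13, order 72), PGL(2,5) (6T14, order 120), S_6 (6T16, order 720). By Dedekind's theorem, for a prime p not dividing disc(f) the degrees of the irreducible factors of f mod p form the cycle type of an element of G. Factoring f modulo the 27 such primes p <= 127 (skipping 2, 3, 17, 43, which divide the discriminant), each new pattern first appears at: mod 5: f = (x^6 + 3x^5 + 4x + 4), pattern 6; mod 7: f = (x + 3)(x^2 + 2x + 2)(x^3 + 4x^2 + 4x + 6), pattern 3+2+1; mod 11: f = (x^2 + 4)(x^4 + 10x^3 + x^2 + 9x + 5), pattern 4+2; mod 13: f = (x + 5)(x + 8)(x^2 + 3x + 1)(x^2 + 11x + 12), pattern 2+2+1+1; mod 61: f = (x + 2)(x + 6)(x + 18)(x + 40)(x^2 + 44x + 47), pattern 2+1+1+1+1; mod 97: f = (x + 18)(x + 22)(x + 96)(x^3 + 46x^2 + 44x + 89), pattern 3+1+1+1; mod 113: f = (x^2 + 4x + 28)(x^2 + 11x + 36)(x^2 + 86x + 18), pattern 2+2+2; mod 127: f = (x^3 + 43x^2 + 113x + 119)(x^3 + 72x^2 + 26x + 119), pattern 3+3. No other pattern occurs in this range, so the set of observed cycle types is {6, 3+2+1, 4+2, 2+2+1+1, 2+1+1+1+1, 3+1+1+1, 2+2+2, 3+3}. The candidates containing elements of all these cycle types are (S_3 x S_3) : C_2 (6T13) of order 72, S_6 (6T16) of order 720; the others are excluded. The observed types are precisely the cycle types that occur in (S_3 x S_3) : C_2 (6T13) (apart from the identity). Each of the other remaining candidates has further cycle types, and by the Chebotarev density theorem the matching factorization patterns would occur for a proportion of primes equal to their share of the group: S_6 (6T16) additionally contains elements of type 5+1, 4+1+1 (234 of its 720 elements, about 32% of primes). None of the 27 primes tested shows any such pattern (for each of these groups the chance of that is below 10^-4), which rules them out. Hence G = (S_3 x S_3) : C_2 (6T13), of order 72. The Galois group (S_3 x S_3) : C_2 (6T13) has order 72, so the splitting field has degree 72 over Q.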